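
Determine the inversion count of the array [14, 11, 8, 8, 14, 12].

Finding inversions in [14, 11, 8, 8, 14, 12]:

(0, 1): arr[0]=14 > arr[1]=11
(0, 2): arr[0]=14 > arr[2]=8
(0, 3): arr[0]=14 > arr[3]=8
(0, 5): arr[0]=14 > arr[5]=12
(1, 2): arr[1]=11 > arr[2]=8
(1, 3): arr[1]=11 > arr[3]=8
(4, 5): arr[4]=14 > arr[5]=12

Total inversions: 7

The array has 7 inversion(s): (0,1), (0,2), (0,3), (0,5), (1,2), (1,3), (4,5). Each pair (i,j) satisfies i < j and arr[i] > arr[j].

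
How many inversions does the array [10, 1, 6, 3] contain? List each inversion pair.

Finding inversions in [10, 1, 6, 3]:

(0, 1): arr[0]=10 > arr[1]=1
(0, 2): arr[0]=10 > arr[2]=6
(0, 3): arr[0]=10 > arr[3]=3
(2, 3): arr[2]=6 > arr[3]=3

Total inversions: 4

The array has 4 inversion(s): (0,1), (0,2), (0,3), (2,3). Each pair (i,j) satisfies i < j and arr[i] > arr[j].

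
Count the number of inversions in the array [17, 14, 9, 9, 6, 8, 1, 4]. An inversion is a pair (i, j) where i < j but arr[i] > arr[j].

Finding inversions in [17, 14, 9, 9, 6, 8, 1, 4]:

(0, 1): arr[0]=17 > arr[1]=14
(0, 2): arr[0]=17 > arr[2]=9
(0, 3): arr[0]=17 > arr[3]=9
(0, 4): arr[0]=17 > arr[4]=6
(0, 5): arr[0]=17 > arr[5]=8
(0, 6): arr[0]=17 > arr[6]=1
(0, 7): arr[0]=17 > arr[7]=4
(1, 2): arr[1]=14 > arr[2]=9
(1, 3): arr[1]=14 > arr[3]=9
(1, 4): arr[1]=14 > arr[4]=6
(1, 5): arr[1]=14 > arr[5]=8
(1, 6): arr[1]=14 > arr[6]=1
(1, 7): arr[1]=14 > arr[7]=4
(2, 4): arr[2]=9 > arr[4]=6
(2, 5): arr[2]=9 > arr[5]=8
(2, 6): arr[2]=9 > arr[6]=1
(2, 7): arr[2]=9 > arr[7]=4
(3, 4): arr[3]=9 > arr[4]=6
(3, 5): arr[3]=9 > arr[5]=8
(3, 6): arr[3]=9 > arr[6]=1
(3, 7): arr[3]=9 > arr[7]=4
(4, 6): arr[4]=6 > arr[6]=1
(4, 7): arr[4]=6 > arr[7]=4
(5, 6): arr[5]=8 > arr[6]=1
(5, 7): arr[5]=8 > arr[7]=4

Total inversions: 25

The array has 25 inversion(s): (0,1), (0,2), (0,3), (0,4), (0,5), (0,6), (0,7), (1,2), (1,3), (1,4), (1,5), (1,6), (1,7), (2,4), (2,5), (2,6), (2,7), (3,4), (3,5), (3,6), (3,7), (4,6), (4,7), (5,6), (5,7). Each pair (i,j) satisfies i < j and arr[i] > arr[j].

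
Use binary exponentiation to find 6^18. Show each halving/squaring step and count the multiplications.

Computing 6^18 by squaring (build up from 6^1; each line after the first costs one multiplication):

6^1 = 6
6^2 = (6^1)^2 = 6^2 = 36
6^4 = (6^2)^2 = 36^2 = 1296
6^8 = (6^4)^2 = 1296^2 = 1679616
6^9 = 6 * 6^8 = 6 * 1679616 = 10077696
6^18 = (6^9)^2 = 10077696^2 = 101559956668416

Result: 101559956668416
Multiplications needed: 5 (5 lines after 6^1)

6^18 = 101559956668416. Using exponentiation by squaring, this requires 5 multiplications. The key idea: if the exponent is even, square the half-power; if odd, multiply by the base once.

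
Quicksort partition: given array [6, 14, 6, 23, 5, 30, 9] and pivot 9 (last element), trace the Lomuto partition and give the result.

Lomuto partition with pivot = 9:

Initial array: [6, 14, 6, 23, 5, 30, 9]

arr[0]=6 <= 9: swap with position 0, array becomes [6, 14, 6, 23, 5, 30, 9]
arr[1]=14 > 9: no swap
arr[2]=6 <= 9: swap with position 1, array becomes [6, 6, 14, 23, 5, 30, 9]
arr[3]=23 > 9: no swap
arr[4]=5 <= 9: swap with position 2, array becomes [6, 6, 5, 23, 14, 30, 9]
arr[5]=30 > 9: no swap

Place pivot at position 3: [6, 6, 5, 9, 14, 30, 23]
Pivot position: 3

After partitioning with pivot 9, the array becomes [6, 6, 5, 9, 14, 30, 23]. The pivot is placed at index 3. All elements to the left of the pivot are <= 9, and all elements to the right are > 9.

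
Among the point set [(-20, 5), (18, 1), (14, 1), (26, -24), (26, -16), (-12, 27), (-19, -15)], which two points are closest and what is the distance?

Computing all pairwise distances among 7 points:

d((-20, 5), (18, 1)) = 38.2099
d((-20, 5), (14, 1)) = 34.2345
d((-20, 5), (26, -24)) = 54.3783
d((-20, 5), (26, -16)) = 50.5668
d((-20, 5), (-12, 27)) = 23.4094
d((-20, 5), (-19, -15)) = 20.025
d((18, 1), (14, 1)) = 4.0 <-- minimum
d((18, 1), (26, -24)) = 26.2488
d((18, 1), (26, -16)) = 18.7883
d((18, 1), (-12, 27)) = 39.6989
d((18, 1), (-19, -15)) = 40.3113
d((14, 1), (26, -24)) = 27.7308
d((14, 1), (26, -16)) = 20.8087
d((14, 1), (-12, 27)) = 36.7696
d((14, 1), (-19, -15)) = 36.6742
d((26, -24), (26, -16)) = 8.0
d((26, -24), (-12, 27)) = 63.6003
d((26, -24), (-19, -15)) = 45.8912
d((26, -16), (-12, 27)) = 57.3847
d((26, -16), (-19, -15)) = 45.0111
d((-12, 27), (-19, -15)) = 42.5793

Closest pair: (18, 1) and (14, 1) with distance 4.0

The closest pair is (18, 1) and (14, 1) with Euclidean distance 4.0. For 7 points, brute-force pairwise comparison is shown above. For large n, the divide-and-conquer algorithm (sort by x, recurse on halves, check the dividing strip) achieves O(n log n).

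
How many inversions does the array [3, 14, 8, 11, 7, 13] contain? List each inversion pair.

Finding inversions in [3, 14, 8, 11, 7, 13]:

(1, 2): arr[1]=14 > arr[2]=8
(1, 3): arr[1]=14 > arr[3]=11
(1, 4): arr[1]=14 > arr[4]=7
(1, 5): arr[1]=14 > arr[5]=13
(2, 4): arr[2]=8 > arr[4]=7
(3, 4): arr[3]=11 > arr[4]=7

Total inversions: 6

The array has 6 inversion(s): (1,2), (1,3), (1,4), (1,5), (2,4), (3,4). Each pair (i,j) satisfies i < j and arr[i] > arr[j].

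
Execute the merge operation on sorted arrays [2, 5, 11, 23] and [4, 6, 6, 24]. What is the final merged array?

Merging process:

Compare 2 vs 4: take 2 from left. Merged: [2]
Compare 5 vs 4: take 4 from right. Merged: [2, 4]
Compare 5 vs 6: take 5 from left. Merged: [2, 4, 5]
Compare 11 vs 6: take 6 from right. Merged: [2, 4, 5, 6]
Compare 11 vs 6: take 6 from right. Merged: [2, 4, 5, 6, 6]
Compare 11 vs 24: take 11 from left. Merged: [2, 4, 5, 6, 6, 11]
Compare 23 vs 24: take 23 from left. Merged: [2, 4, 5, 6, 6, 11, 23]
Append remaining from right: [24]. Merged: [2, 4, 5, 6, 6, 11, 23, 24]

Final merged array: [2, 4, 5, 6, 6, 11, 23, 24]
Total comparisons: 7

The merged array is [2, 4, 5, 6, 6, 11, 23, 24], requiring 7 comparisons. The merge step runs in O(n) time where n is the total number of elements.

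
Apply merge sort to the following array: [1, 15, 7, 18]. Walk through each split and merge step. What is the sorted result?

Merge sort trace:

Split: [1, 15, 7, 18] -> [1, 15] and [7, 18]
  Split: [1, 15] -> [1] and [15]
  Merge: [1] + [15] -> [1, 15]
  Split: [7, 18] -> [7] and [18]
  Merge: [7] + [18] -> [7, 18]
Merge: [1, 15] + [7, 18] -> [1, 7, 15, 18]

Final sorted array: [1, 7, 15, 18]

The merge sort proceeds by recursively splitting the array and merging sorted halves.
After all merges, the sorted array is [1, 7, 15, 18].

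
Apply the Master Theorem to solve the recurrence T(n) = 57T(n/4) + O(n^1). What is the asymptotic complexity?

Master Theorem for T(n) = 57T(n/4) + O(n^1):

a = 57, b = 4, c = 1
log_b(a) = log_4(57) = 2.9164

Case 1: c = 1 < log_4(57) = 2.9164
T(n) = O(n^(log_4 57))

For T(n) = 57T(n/4) + O(n^1): log_4(57) = 2.9164. This is Case 1 of the Master Theorem (c < log_b(a), work dominated by leaves), giving O(n^(log_4 57)).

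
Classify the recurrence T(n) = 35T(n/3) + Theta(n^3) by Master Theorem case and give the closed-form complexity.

Master Theorem for T(n) = 35T(n/3) + O(n^3):

a = 35, b = 3, c = 3
log_b(a) = log_3(35) = 3.2362

Case 1: c = 3 < log_3(35) = 3.2362
T(n) = O(n^(log_3 35))

For T(n) = 35T(n/3) + O(n^3): log_3(35) = 3.2362. This is Case 1 of the Master Theorem (c < log_b(a), work dominated by leaves), giving O(n^(log_3 35)).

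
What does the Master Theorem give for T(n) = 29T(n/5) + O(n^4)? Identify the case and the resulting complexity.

Master Theorem for T(n) = 29T(n/5) + O(n^4):

a = 29, b = 5, c = 4
log_b(a) = log_5(29) = 2.0922

Case 3: c = 4 > log_5(29) = 2.0922
T(n) = O(n^4) = O(n^4)

For T(n) = 29T(n/5) + O(n^4): log_5(29) = 2.0922. This is Case 3 of the Master Theorem (c > log_b(a), work dominated by root), giving O(n^4).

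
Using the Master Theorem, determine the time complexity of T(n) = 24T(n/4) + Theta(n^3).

Master Theorem for T(n) = 24T(n/4) + O(n^3):

a = 24, b = 4, c = 3
log_b(a) = log_4(24) = 2.2925

Case 3: c = 3 > log_4(24) = 2.2925
T(n) = O(n^3) = O(n^3)

For T(n) = 24T(n/4) + O(n^3): log_4(24) = 2.2925. This is Case 3 of the Master Theorem (c > log_b(a), work dominated by root), giving O(n^3).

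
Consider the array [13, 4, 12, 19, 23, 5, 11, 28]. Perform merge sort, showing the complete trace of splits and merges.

Merge sort trace:

Split: [13, 4, 12, 19, 23, 5, 11, 28] -> [13, 4, 12, 19] and [23, 5, 11, 28]
  Split: [13, 4, 12, 19] -> [13, 4] and [12, 19]
    Split: [13, 4] -> [13] and [4]
    Merge: [13] + [4] -> [4, 13]
    Split: [12, 19] -> [12] and [19]
    Merge: [12] + [19] -> [12, 19]
  Merge: [4, 13] + [12, 19] -> [4, 12, 13, 19]
  Split: [23, 5, 11, 28] -> [23, 5] and [11, 28]
    Split: [23, 5] -> [23] and [5]
    Merge: [23] + [5] -> [5, 23]
    Split: [11, 28] -> [11] and [28]
    Merge: [11] + [28] -> [11, 28]
  Merge: [5, 23] + [11, 28] -> [5, 11, 23, 28]
Merge: [4, 12, 13, 19] + [5, 11, 23, 28] -> [4, 5, 11, 12, 13, 19, 23, 28]

Final sorted array: [4, 5, 11, 12, 13, 19, 23, 28]

The merge sort proceeds by recursively splitting the array and merging sorted halves.
After all merges, the sorted array is [4, 5, 11, 12, 13, 19, 23, 28].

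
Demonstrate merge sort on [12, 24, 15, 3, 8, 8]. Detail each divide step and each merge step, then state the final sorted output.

Merge sort trace:

Split: [12, 24, 15, 3, 8, 8] -> [12, 24, 15] and [3, 8, 8]
  Split: [12, 24, 15] -> [12] and [24, 15]
    Split: [24, 15] -> [24] and [15]
    Merge: [24] + [15] -> [15, 24]
  Merge: [12] + [15, 24] -> [12, 15, 24]
  Split: [3, 8, 8] -> [3] and [8, 8]
    Split: [8, 8] -> [8] and [8]
    Merge: [8] + [8] -> [8, 8]
  Merge: [3] + [8, 8] -> [3, 8, 8]
Merge: [12, 15, 24] + [3, 8, 8] -> [3, 8, 8, 12, 15, 24]

Final sorted array: [3, 8, 8, 12, 15, 24]

The merge sort proceeds by recursively splitting the array and merging sorted halves.
After all merges, the sorted array is [3, 8, 8, 12, 15, 24].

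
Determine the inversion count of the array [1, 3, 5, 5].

Finding inversions in [1, 3, 5, 5]:


Total inversions: 0

The array has 0 inversions. It is already sorted.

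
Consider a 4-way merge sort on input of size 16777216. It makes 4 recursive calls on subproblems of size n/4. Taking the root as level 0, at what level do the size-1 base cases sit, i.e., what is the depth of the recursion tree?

For divide and conquer with division factor 4:

Problem sizes at each level:
Level 0: 16777216
Level 1: 4194304
Level 2: 1048576
Level 3: 262144
Level 4: 65536
Level 5: 16384
Level 6: 4096
Level 7: 1024
Level 8: 256
Level 9: 64
Level 10: 16
Level 11: 4
Level 12: 1

The root is level 0 and the size-1 base case is level 12 (the tree spans levels 0 through 12, i.e. 13 levels counting the root), so the depth is the number of divisions: log_4(16777216) = 12

The recursion tree depth is log_4(16777216) = 12. At each level, the problem size is divided by 4, so it takes 12 divisions to reduce to a base case of size 1. The algorithm makes 4 recursive calls at each level.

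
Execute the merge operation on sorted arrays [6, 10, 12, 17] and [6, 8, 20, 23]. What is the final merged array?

Merging process:

Compare 6 vs 6: take 6 from left. Merged: [6]
Compare 10 vs 6: take 6 from right. Merged: [6, 6]
Compare 10 vs 8: take 8 from right. Merged: [6, 6, 8]
Compare 10 vs 20: take 10 from left. Merged: [6, 6, 8, 10]
Compare 12 vs 20: take 12 from left. Merged: [6, 6, 8, 10, 12]
Compare 17 vs 20: take 17 from left. Merged: [6, 6, 8, 10, 12, 17]
Append remaining from right: [20, 23]. Merged: [6, 6, 8, 10, 12, 17, 20, 23]

Final merged array: [6, 6, 8, 10, 12, 17, 20, 23]
Total comparisons: 6

The merged array is [6, 6, 8, 10, 12, 17, 20, 23], requiring 6 comparisons. The merge step runs in O(n) time where n is the total number of elements.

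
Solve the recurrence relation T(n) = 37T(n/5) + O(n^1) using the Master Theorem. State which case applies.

Master Theorem for T(n) = 37T(n/5) + O(n^1):

a = 37, b = 5, c = 1
log_b(a) = log_5(37) = 2.2436

Case 1: c = 1 < log_5(37) = 2.2436
T(n) = O(n^(log_5 37))

For T(n) = 37T(n/5) + O(n^1): log_5(37) = 2.2436. This is Case 1 of the Master Theorem (c < log_b(a), work dominated by leaves), giving O(n^(log_5 37)).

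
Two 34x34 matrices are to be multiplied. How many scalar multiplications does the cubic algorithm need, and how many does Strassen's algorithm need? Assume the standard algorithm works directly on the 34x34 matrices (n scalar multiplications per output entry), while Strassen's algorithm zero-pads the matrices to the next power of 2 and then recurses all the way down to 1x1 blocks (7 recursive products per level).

Matrix multiplication for 34x34 matrices:

Strassen's algorithm requires power-of-2 dimensions. Pad 34x34 to 64x64 (next power of 2).

Standard algorithm: 34^3 = 39304 multiplications
Strassen's algorithm: 7^(log2(64)) = 7^6 = 117649 multiplications
Difference: 39304 - 117649 = -78345 (Strassen uses MORE here due to padding overhead — for small or just-over-power-of-2 n, padding can outweigh the per-level savings)

Standard: 39304 multiplications (34^3). Strassen: 117649 multiplications (7^6, after padding to 64x64). Strassen reduces 8 recursive multiplications to 7 at each level.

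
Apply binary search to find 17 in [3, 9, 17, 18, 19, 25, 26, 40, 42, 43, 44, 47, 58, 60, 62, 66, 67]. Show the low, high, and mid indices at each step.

Binary search for 17 in [3, 9, 17, 18, 19, 25, 26, 40, 42, 43, 44, 47, 58, 60, 62, 66, 67]:

lo=0, hi=16, mid=8, arr[mid]=42 -> 42 > 17, search left half
lo=0, hi=7, mid=3, arr[mid]=18 -> 18 > 17, search left half
lo=0, hi=2, mid=1, arr[mid]=9 -> 9 < 17, search right half
lo=2, hi=2, mid=2, arr[mid]=17 -> Found target at index 2!

Binary search finds 17 at index 2 after 4 comparisons. The search repeatedly halves the search space by comparing with the middle element.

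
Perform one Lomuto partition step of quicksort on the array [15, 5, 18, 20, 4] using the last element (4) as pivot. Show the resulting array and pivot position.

Lomuto partition with pivot = 4:

Initial array: [15, 5, 18, 20, 4]

arr[0]=15 > 4: no swap
arr[1]=5 > 4: no swap
arr[2]=18 > 4: no swap
arr[3]=20 > 4: no swap

Place pivot at position 0: [4, 5, 18, 20, 15]
Pivot position: 0

After partitioning with pivot 4, the array becomes [4, 5, 18, 20, 15]. The pivot is placed at index 0. All elements to the left of the pivot are <= 4, and all elements to the right are > 4.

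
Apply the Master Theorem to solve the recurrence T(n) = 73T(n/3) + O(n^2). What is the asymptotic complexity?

Master Theorem for T(n) = 73T(n/3) + O(n^2):

a = 73, b = 3, c = 2
log_b(a) = log_3(73) = 3.9053

Case 1: c = 2 < log_3(73) = 3.9053
T(n) = O(n^(log_3 73))

For T(n) = 73T(n/3) + O(n^2): log_3(73) = 3.9053. This is Case 1 of the Master Theorem (c < log_b(a), work dominated by leaves), giving O(n^(log_3 73)).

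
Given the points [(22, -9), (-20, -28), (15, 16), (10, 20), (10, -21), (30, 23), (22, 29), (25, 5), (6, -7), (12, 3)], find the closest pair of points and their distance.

Computing all pairwise distances among 10 points:

d((22, -9), (-20, -28)) = 46.0977
d((22, -9), (15, 16)) = 25.9615
d((22, -9), (10, 20)) = 31.3847
d((22, -9), (10, -21)) = 16.9706
d((22, -9), (30, 23)) = 32.9848
d((22, -9), (22, 29)) = 38.0
d((22, -9), (25, 5)) = 14.3178
d((22, -9), (6, -7)) = 16.1245
d((22, -9), (12, 3)) = 15.6205
d((-20, -28), (15, 16)) = 56.2228
d((-20, -28), (10, 20)) = 56.6039
d((-20, -28), (10, -21)) = 30.8058
d((-20, -28), (30, 23)) = 71.4213
d((-20, -28), (22, 29)) = 70.8025
d((-20, -28), (25, 5)) = 55.8032
d((-20, -28), (6, -7)) = 33.4215
d((-20, -28), (12, 3)) = 44.5533
d((15, 16), (10, 20)) = 6.4031 <-- minimum
d((15, 16), (10, -21)) = 37.3363
d((15, 16), (30, 23)) = 16.5529
d((15, 16), (22, 29)) = 14.7648
d((15, 16), (25, 5)) = 14.8661
d((15, 16), (6, -7)) = 24.6982
d((15, 16), (12, 3)) = 13.3417
d((10, 20), (10, -21)) = 41.0
d((10, 20), (30, 23)) = 20.2237
d((10, 20), (22, 29)) = 15.0
d((10, 20), (25, 5)) = 21.2132
d((10, 20), (6, -7)) = 27.2947
d((10, 20), (12, 3)) = 17.1172
d((10, -21), (30, 23)) = 48.3322
d((10, -21), (22, 29)) = 51.4198
d((10, -21), (25, 5)) = 30.0167
d((10, -21), (6, -7)) = 14.5602
d((10, -21), (12, 3)) = 24.0832
d((30, 23), (22, 29)) = 10.0
d((30, 23), (25, 5)) = 18.6815
d((30, 23), (6, -7)) = 38.4187
d((30, 23), (12, 3)) = 26.9072
d((22, 29), (25, 5)) = 24.1868
d((22, 29), (6, -7)) = 39.3954
d((22, 29), (12, 3)) = 27.8568
d((25, 5), (6, -7)) = 22.4722
d((25, 5), (12, 3)) = 13.1529
d((6, -7), (12, 3)) = 11.6619

Closest pair: (15, 16) and (10, 20) with distance 6.4031

The closest pair is (15, 16) and (10, 20) with Euclidean distance 6.4031. For 10 points, brute-force pairwise comparison is shown above. For large n, the divide-and-conquer algorithm (sort by x, recurse on halves, check the dividing strip) achieves O(n log n).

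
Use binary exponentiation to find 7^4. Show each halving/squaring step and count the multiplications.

Computing 7^4 by squaring (build up from 7^1; each line after the first costs one multiplication):

7^1 = 7
7^2 = (7^1)^2 = 7^2 = 49
7^4 = (7^2)^2 = 49^2 = 2401

Result: 2401
Multiplications needed: 2 (2 lines after 7^1)

7^4 = 2401. Using exponentiation by squaring, this requires 2 multiplications. The key idea: if the exponent is even, square the half-power; if odd, multiply by the base once.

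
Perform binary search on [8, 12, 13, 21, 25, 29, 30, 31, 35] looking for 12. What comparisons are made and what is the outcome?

Binary search for 12 in [8, 12, 13, 21, 25, 29, 30, 31, 35]:

lo=0, hi=8, mid=4, arr[mid]=25 -> 25 > 12, search left half
lo=0, hi=3, mid=1, arr[mid]=12 -> Found target at index 1!

Binary search finds 12 at index 1 after 2 comparisons. The search repeatedly halves the search space by comparing with the middle element.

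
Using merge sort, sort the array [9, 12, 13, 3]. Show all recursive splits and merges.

Merge sort trace:

Split: [9, 12, 13, 3] -> [9, 12] and [13, 3]
  Split: [9, 12] -> [9] and [12]
  Merge: [9] + [12] -> [9, 12]
  Split: [13, 3] -> [13] and [3]
  Merge: [13] + [3] -> [3, 13]
Merge: [9, 12] + [3, 13] -> [3, 9, 12, 13]

Final sorted array: [3, 9, 12, 13]

The merge sort proceeds by recursively splitting the array and merging sorted halves.
After all merges, the sorted array is [3, 9, 12, 13].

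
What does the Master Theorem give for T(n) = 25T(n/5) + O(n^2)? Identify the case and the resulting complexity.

Master Theorem for T(n) = 25T(n/5) + O(n^2):

a = 25, b = 5, c = 2
log_b(a) = log_5(25) = 2.0000

Case 2: c = 2 = log_5(25) = 2.0000
T(n) = O(n^2 log n) = O(n^2 log n)

For T(n) = 25T(n/5) + O(n^2): log_5(25) = 2.0000. This is Case 2 of the Master Theorem (c = log_b(a), equal work at all levels), giving O(n^2 log n).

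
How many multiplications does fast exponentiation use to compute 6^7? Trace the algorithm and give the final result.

Computing 6^7 by squaring (build up from 6^1; each line after the first costs one multiplication):

6^1 = 6
6^2 = (6^1)^2 = 6^2 = 36
6^3 = 6 * 6^2 = 6 * 36 = 216
6^6 = (6^3)^2 = 216^2 = 46656
6^7 = 6 * 6^6 = 6 * 46656 = 279936

Result: 279936
Multiplications needed: 4 (4 lines after 6^1)

6^7 = 279936. Using exponentiation by squaring, this requires 4 multiplications. The key idea: if the exponent is even, square the half-power; if odd, multiply by the base once.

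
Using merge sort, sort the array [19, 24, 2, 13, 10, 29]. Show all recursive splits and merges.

Merge sort trace:

Split: [19, 24, 2, 13, 10, 29] -> [19, 24, 2] and [13, 10, 29]
  Split: [19, 24, 2] -> [19] and [24, 2]
    Split: [24, 2] -> [24] and [2]
    Merge: [24] + [2] -> [2, 24]
  Merge: [19] + [2, 24] -> [2, 19, 24]
  Split: [13, 10, 29] -> [13] and [10, 29]
    Split: [10, 29] -> [10] and [29]
    Merge: [10] + [29] -> [10, 29]
  Merge: [13] + [10, 29] -> [10, 13, 29]
Merge: [2, 19, 24] + [10, 13, 29] -> [2, 10, 13, 19, 24, 29]

Final sorted array: [2, 10, 13, 19, 24, 29]

The merge sort proceeds by recursively splitting the array and merging sorted halves.
After all merges, the sorted array is [2, 10, 13, 19, 24, 29].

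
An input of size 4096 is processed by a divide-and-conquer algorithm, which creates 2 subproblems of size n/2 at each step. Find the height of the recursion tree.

For divide and conquer with division factor 2:

Problem sizes at each level:
Level 0: 4096
Level 1: 2048
Level 2: 1024
Level 3: 512
Level 4: 256
Level 5: 128
Level 6: 64
Level 7: 32
Level 8: 16
Level 9: 8
Level 10: 4
Level 11: 2
Level 12: 1

The root is level 0 and the size-1 base case is level 12 (the tree spans levels 0 through 12, i.e. 13 levels counting the root), so the depth is the number of divisions: log_2(4096) = 12

The recursion tree depth is log_2(4096) = 12. At each level, the problem size is divided by 2, so it takes 12 divisions to reduce to a base case of size 1. The algorithm makes 2 recursive calls at each level.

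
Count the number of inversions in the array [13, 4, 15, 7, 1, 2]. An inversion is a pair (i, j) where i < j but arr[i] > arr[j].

Finding inversions in [13, 4, 15, 7, 1, 2]:

(0, 1): arr[0]=13 > arr[1]=4
(0, 3): arr[0]=13 > arr[3]=7
(0, 4): arr[0]=13 > arr[4]=1
(0, 5): arr[0]=13 > arr[5]=2
(1, 4): arr[1]=4 > arr[4]=1
(1, 5): arr[1]=4 > arr[5]=2
(2, 3): arr[2]=15 > arr[3]=7
(2, 4): arr[2]=15 > arr[4]=1
(2, 5): arr[2]=15 > arr[5]=2
(3, 4): arr[3]=7 > arr[4]=1
(3, 5): arr[3]=7 > arr[5]=2

Total inversions: 11

The array has 11 inversion(s): (0,1), (0,3), (0,4), (0,5), (1,4), (1,5), (2,3), (2,4), (2,5), (3,4), (3,5). Each pair (i,j) satisfies i < j and arr[i] > arr[j].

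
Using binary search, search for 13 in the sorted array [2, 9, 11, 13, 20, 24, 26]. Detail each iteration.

Binary search for 13 in [2, 9, 11, 13, 20, 24, 26]:

lo=0, hi=6, mid=3, arr[mid]=13 -> Found target at index 3!

Binary search finds 13 at index 3 after 1 comparisons. The search repeatedly halves the search space by comparing with the middle element.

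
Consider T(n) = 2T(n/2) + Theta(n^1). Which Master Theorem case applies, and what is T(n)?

Master Theorem for T(n) = 2T(n/2) + O(n^1):

a = 2, b = 2, c = 1
log_b(a) = log_2(2) = 1.0000

Case 2: c = 1 = log_2(2) = 1.0000
T(n) = O(n^1 log n) = O(n log n)

For T(n) = 2T(n/2) + O(n^1): log_2(2) = 1.0000. This is Case 2 of the Master Theorem (c = log_b(a), equal work at all levels), giving O(n log n).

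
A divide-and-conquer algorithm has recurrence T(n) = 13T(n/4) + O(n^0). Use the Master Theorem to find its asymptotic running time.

Master Theorem for T(n) = 13T(n/4) + O(n^0):

a = 13, b = 4, c = 0
log_b(a) = log_4(13) = 1.8502

Case 1: c = 0 < log_4(13) = 1.8502
T(n) = O(n^(log_4 13))

For T(n) = 13T(n/4) + O(n^0): log_4(13) = 1.8502. This is Case 1 of the Master Theorem (c < log_b(a), work dominated by leaves), giving O(n^(log_4 13)).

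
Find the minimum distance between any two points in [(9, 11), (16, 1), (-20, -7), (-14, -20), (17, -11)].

Computing all pairwise distances among 5 points:

d((9, 11), (16, 1)) = 12.2066
d((9, 11), (-20, -7)) = 34.1321
d((9, 11), (-14, -20)) = 38.6005
d((9, 11), (17, -11)) = 23.4094
d((16, 1), (-20, -7)) = 36.8782
d((16, 1), (-14, -20)) = 36.6197
d((16, 1), (17, -11)) = 12.0416 <-- minimum
d((-20, -7), (-14, -20)) = 14.3178
d((-20, -7), (17, -11)) = 37.2156
d((-14, -20), (17, -11)) = 32.28

Closest pair: (16, 1) and (17, -11) with distance 12.0416

The closest pair is (16, 1) and (17, -11) with Euclidean distance 12.0416. For 5 points, brute-force pairwise comparison is shown above. For large n, the divide-and-conquer algorithm (sort by x, recurse on halves, check the dividing strip) achieves O(n log n).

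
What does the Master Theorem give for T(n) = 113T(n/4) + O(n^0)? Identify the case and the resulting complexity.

Master Theorem for T(n) = 113T(n/4) + O(n^0):

a = 113, b = 4, c = 0
log_b(a) = log_4(113) = 3.4101

Case 1: c = 0 < log_4(113) = 3.4101
T(n) = O(n^(log_4 113))

For T(n) = 113T(n/4) + O(n^0): log_4(113) = 3.4101. This is Case 1 of the Master Theorem (c < log_b(a), work dominated by leaves), giving O(n^(log_4 113)).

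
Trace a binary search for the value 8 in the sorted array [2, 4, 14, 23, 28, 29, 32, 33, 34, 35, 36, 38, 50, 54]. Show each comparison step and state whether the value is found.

Binary search for 8 in [2, 4, 14, 23, 28, 29, 32, 33, 34, 35, 36, 38, 50, 54]:

lo=0, hi=13, mid=6, arr[mid]=32 -> 32 > 8, search left half
lo=0, hi=5, mid=2, arr[mid]=14 -> 14 > 8, search left half
lo=0, hi=1, mid=0, arr[mid]=2 -> 2 < 8, search right half
lo=1, hi=1, mid=1, arr[mid]=4 -> 4 < 8, search right half
lo=2 > hi=1, target 8 not found

Binary search determines that 8 is not in the array after 4 comparisons. The search space was exhausted without finding the target.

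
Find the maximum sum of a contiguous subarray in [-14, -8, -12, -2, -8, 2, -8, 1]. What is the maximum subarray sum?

Using Kadane's algorithm on [-14, -8, -12, -2, -8, 2, -8, 1]:

Scanning through the array:
Position 1 (value -8): max_ending_here = -8, max_so_far = -8
Position 2 (value -12): max_ending_here = -12, max_so_far = -8
Position 3 (value -2): max_ending_here = -2, max_so_far = -2
Position 4 (value -8): max_ending_here = -8, max_so_far = -2
Position 5 (value 2): max_ending_here = 2, max_so_far = 2
Position 6 (value -8): max_ending_here = -6, max_so_far = 2
Position 7 (value 1): max_ending_here = 1, max_so_far = 2

Maximum subarray: [2]
Maximum sum: 2

The maximum subarray is [2] with sum 2. This subarray runs from index 5 to index 5.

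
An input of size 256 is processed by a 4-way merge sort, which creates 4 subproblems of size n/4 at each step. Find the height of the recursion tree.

For divide and conquer with division factor 4:

Problem sizes at each level:
Level 0: 256
Level 1: 64
Level 2: 16
Level 3: 4
Level 4: 1

The root is level 0 and the size-1 base case is level 4 (the tree spans levels 0 through 4, i.e. 5 levels counting the root), so the depth is the number of divisions: log_4(256) = 4

The recursion tree depth is log_4(256) = 4. At each level, the problem size is divided by 4, so it takes 4 divisions to reduce to a base case of size 1. The algorithm makes 4 recursive calls at each level.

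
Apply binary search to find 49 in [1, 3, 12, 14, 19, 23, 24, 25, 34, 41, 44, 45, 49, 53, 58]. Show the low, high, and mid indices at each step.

Binary search for 49 in [1, 3, 12, 14, 19, 23, 24, 25, 34, 41, 44, 45, 49, 53, 58]:

lo=0, hi=14, mid=7, arr[mid]=25 -> 25 < 49, search right half
lo=8, hi=14, mid=11, arr[mid]=45 -> 45 < 49, search right half
lo=12, hi=14, mid=13, arr[mid]=53 -> 53 > 49, search left half
lo=12, hi=12, mid=12, arr[mid]=49 -> Found target at index 12!

Binary search finds 49 at index 12 after 4 comparisons. The search repeatedly halves the search space by comparing with the middle element.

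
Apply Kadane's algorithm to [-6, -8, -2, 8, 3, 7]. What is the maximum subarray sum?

Using Kadane's algorithm on [-6, -8, -2, 8, 3, 7]:

Scanning through the array:
Position 1 (value -8): max_ending_here = -8, max_so_far = -6
Position 2 (value -2): max_ending_here = -2, max_so_far = -2
Position 3 (value 8): max_ending_here = 8, max_so_far = 8
Position 4 (value 3): max_ending_here = 11, max_so_far = 11
Position 5 (value 7): max_ending_here = 18, max_so_far = 18

Maximum subarray: [8, 3, 7]
Maximum sum: 18

The maximum subarray is [8, 3, 7] with sum 18. This subarray runs from index 3 to index 5.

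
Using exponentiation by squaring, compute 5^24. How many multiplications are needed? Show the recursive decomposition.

Computing 5^24 by squaring (build up from 5^1; each line after the first costs one multiplication):

5^1 = 5
5^2 = (5^1)^2 = 5^2 = 25
5^3 = 5 * 5^2 = 5 * 25 = 125
5^6 = (5^3)^2 = 125^2 = 15625
5^12 = (5^6)^2 = 15625^2 = 244140625
5^24 = (5^12)^2 = 244140625^2 = 59604644775390625

Result: 59604644775390625
Multiplications needed: 5 (5 lines after 5^1)

5^24 = 59604644775390625. Using exponentiation by squaring, this requires 5 multiplications. The key idea: if the exponent is even, square the half-power; if odd, multiply by the base once.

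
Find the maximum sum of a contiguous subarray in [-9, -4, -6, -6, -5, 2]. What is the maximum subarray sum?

Using Kadane's algorithm on [-9, -4, -6, -6, -5, 2]:

Scanning through the array:
Position 1 (value -4): max_ending_here = -4, max_so_far = -4
Position 2 (value -6): max_ending_here = -6, max_so_far = -4
Position 3 (value -6): max_ending_here = -6, max_so_far = -4
Position 4 (value -5): max_ending_here = -5, max_so_far = -4
Position 5 (value 2): max_ending_here = 2, max_so_far = 2

Maximum subarray: [2]
Maximum sum: 2

The maximum subarray is [2] with sum 2. This subarray runs from index 5 to index 5.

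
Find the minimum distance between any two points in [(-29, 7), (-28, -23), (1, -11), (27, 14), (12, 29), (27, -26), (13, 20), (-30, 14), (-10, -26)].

Computing all pairwise distances among 9 points:

d((-29, 7), (-28, -23)) = 30.0167
d((-29, 7), (1, -11)) = 34.9857
d((-29, 7), (27, 14)) = 56.4358
d((-29, 7), (12, 29)) = 46.5296
d((-29, 7), (27, -26)) = 65.0
d((-29, 7), (13, 20)) = 43.9659
d((-29, 7), (-30, 14)) = 7.0711 <-- minimum
d((-29, 7), (-10, -26)) = 38.0789
d((-28, -23), (1, -11)) = 31.3847
d((-28, -23), (27, 14)) = 66.2873
d((-28, -23), (12, 29)) = 65.6049
d((-28, -23), (27, -26)) = 55.0818
d((-28, -23), (13, 20)) = 59.4138
d((-28, -23), (-30, 14)) = 37.054
d((-28, -23), (-10, -26)) = 18.2483
d((1, -11), (27, 14)) = 36.0694
d((1, -11), (12, 29)) = 41.4849
d((1, -11), (27, -26)) = 30.0167
d((1, -11), (13, 20)) = 33.2415
d((1, -11), (-30, 14)) = 39.8246
d((1, -11), (-10, -26)) = 18.6011
d((27, 14), (12, 29)) = 21.2132
d((27, 14), (27, -26)) = 40.0
d((27, 14), (13, 20)) = 15.2315
d((27, 14), (-30, 14)) = 57.0
d((27, 14), (-10, -26)) = 54.4885
d((12, 29), (27, -26)) = 57.0088
d((12, 29), (13, 20)) = 9.0554
d((12, 29), (-30, 14)) = 44.5982
d((12, 29), (-10, -26)) = 59.2368
d((27, -26), (13, 20)) = 48.0833
d((27, -26), (-30, 14)) = 69.6348
d((27, -26), (-10, -26)) = 37.0
d((13, 20), (-30, 14)) = 43.4166
d((13, 20), (-10, -26)) = 51.4296
d((-30, 14), (-10, -26)) = 44.7214

Closest pair: (-29, 7) and (-30, 14) with distance 7.0711

The closest pair is (-29, 7) and (-30, 14) with Euclidean distance 7.0711. For 9 points, brute-force pairwise comparison is shown above. For large n, the divide-and-conquer algorithm (sort by x, recurse on halves, check the dividing strip) achieves O(n log n).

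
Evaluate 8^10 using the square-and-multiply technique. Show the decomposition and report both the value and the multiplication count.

Computing 8^10 by squaring (build up from 8^1; each line after the first costs one multiplication):

8^1 = 8
8^2 = (8^1)^2 = 8^2 = 64
8^4 = (8^2)^2 = 64^2 = 4096
8^5 = 8 * 8^4 = 8 * 4096 = 32768
8^10 = (8^5)^2 = 32768^2 = 1073741824

Result: 1073741824
Multiplications needed: 4 (4 lines after 8^1)

8^10 = 1073741824. Using exponentiation by squaring, this requires 4 multiplications. The key idea: if the exponent is even, square the half-power; if odd, multiply by the base once.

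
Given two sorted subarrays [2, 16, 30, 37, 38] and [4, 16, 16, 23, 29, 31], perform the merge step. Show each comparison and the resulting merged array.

Merging process:

Compare 2 vs 4: take 2 from left. Merged: [2]
Compare 16 vs 4: take 4 from right. Merged: [2, 4]
Compare 16 vs 16: take 16 from left. Merged: [2, 4, 16]
Compare 30 vs 16: take 16 from right. Merged: [2, 4, 16, 16]
Compare 30 vs 16: take 16 from right. Merged: [2, 4, 16, 16, 16]
Compare 30 vs 23: take 23 from right. Merged: [2, 4, 16, 16, 16, 23]
Compare 30 vs 29: take 29 from right. Merged: [2, 4, 16, 16, 16, 23, 29]
Compare 30 vs 31: take 30 from left. Merged: [2, 4, 16, 16, 16, 23, 29, 30]
Compare 37 vs 31: take 31 from right. Merged: [2, 4, 16, 16, 16, 23, 29, 30, 31]
Append remaining from left: [37, 38]. Merged: [2, 4, 16, 16, 16, 23, 29, 30, 31, 37, 38]

Final merged array: [2, 4, 16, 16, 16, 23, 29, 30, 31, 37, 38]
Total comparisons: 9

The merged array is [2, 4, 16, 16, 16, 23, 29, 30, 31, 37, 38], requiring 9 comparisons. The merge step runs in O(n) time where n is the total number of elements.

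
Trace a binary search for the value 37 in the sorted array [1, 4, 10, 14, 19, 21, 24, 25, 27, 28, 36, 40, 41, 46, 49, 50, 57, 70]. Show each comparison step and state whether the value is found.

Binary search for 37 in [1, 4, 10, 14, 19, 21, 24, 25, 27, 28, 36, 40, 41, 46, 49, 50, 57, 70]:

lo=0, hi=17, mid=8, arr[mid]=27 -> 27 < 37, search right half
lo=9, hi=17, mid=13, arr[mid]=46 -> 46 > 37, search left half
lo=9, hi=12, mid=10, arr[mid]=36 -> 36 < 37, search right half
lo=11, hi=12, mid=11, arr[mid]=40 -> 40 > 37, search left half
lo=11 > hi=10, target 37 not found

Binary search determines that 37 is not in the array after 4 comparisons. The search space was exhausted without finding the target.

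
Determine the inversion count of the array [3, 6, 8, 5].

Finding inversions in [3, 6, 8, 5]:

(1, 3): arr[1]=6 > arr[3]=5
(2, 3): arr[2]=8 > arr[3]=5

Total inversions: 2

The array has 2 inversion(s): (1,3), (2,3). Each pair (i,j) satisfies i < j and arr[i] > arr[j].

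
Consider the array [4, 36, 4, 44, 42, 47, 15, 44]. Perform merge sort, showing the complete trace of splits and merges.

Merge sort trace:

Split: [4, 36, 4, 44, 42, 47, 15, 44] -> [4, 36, 4, 44] and [42, 47, 15, 44]
  Split: [4, 36, 4, 44] -> [4, 36] and [4, 44]
    Split: [4, 36] -> [4] and [36]
    Merge: [4] + [36] -> [4, 36]
    Split: [4, 44] -> [4] and [44]
    Merge: [4] + [44] -> [4, 44]
  Merge: [4, 36] + [4, 44] -> [4, 4, 36, 44]
  Split: [42, 47, 15, 44] -> [42, 47] and [15, 44]
    Split: [42, 47] -> [42] and [47]
    Merge: [42] + [47] -> [42, 47]
    Split: [15, 44] -> [15] and [44]
    Merge: [15] + [44] -> [15, 44]
  Merge: [42, 47] + [15, 44] -> [15, 42, 44, 47]
Merge: [4, 4, 36, 44] + [15, 42, 44, 47] -> [4, 4, 15, 36, 42, 44, 44, 47]

Final sorted array: [4, 4, 15, 36, 42, 44, 44, 47]

The merge sort proceeds by recursively splitting the array and merging sorted halves.
After all merges, the sorted array is [4, 4, 15, 36, 42, 44, 44, 47].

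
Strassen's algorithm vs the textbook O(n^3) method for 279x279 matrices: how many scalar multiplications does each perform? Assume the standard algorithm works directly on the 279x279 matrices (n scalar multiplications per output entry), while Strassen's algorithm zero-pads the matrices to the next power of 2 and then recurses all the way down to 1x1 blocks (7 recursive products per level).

Matrix multiplication for 279x279 matrices:

Strassen's algorithm requires power-of-2 dimensions. Pad 279x279 to 512x512 (next power of 2).

Standard algorithm: 279^3 = 21717639 multiplications
Strassen's algorithm: 7^(log2(512)) = 7^9 = 40353607 multiplications
Difference: 21717639 - 40353607 = -18635968 (Strassen uses MORE here due to padding overhead — for small or just-over-power-of-2 n, padding can outweigh the per-level savings)

Standard: 21717639 multiplications (279^3). Strassen: 40353607 multiplications (7^9, after padding to 512x512). Strassen reduces 8 recursive multiplications to 7 at each level.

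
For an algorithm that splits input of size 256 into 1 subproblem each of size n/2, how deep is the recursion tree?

For divide and conquer with division factor 2:

Problem sizes at each level:
Level 0: 256
Level 1: 128
Level 2: 64
Level 3: 32
Level 4: 16
Level 5: 8
Level 6: 4
Level 7: 2
Level 8: 1

The root is level 0 and the size-1 base case is level 8 (the tree spans levels 0 through 8, i.e. 9 levels counting the root), so the depth is the number of divisions: log_2(256) = 8

The recursion tree depth is log_2(256) = 8. At each level, the problem size is divided by 2, so it takes 8 divisions to reduce to a base case of size 1. The algorithm makes 1 recursive call at each level.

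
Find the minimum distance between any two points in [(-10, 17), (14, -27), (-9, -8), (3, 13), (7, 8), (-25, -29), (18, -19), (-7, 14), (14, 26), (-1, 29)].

Computing all pairwise distances among 10 points:

d((-10, 17), (14, -27)) = 50.1199
d((-10, 17), (-9, -8)) = 25.02
d((-10, 17), (3, 13)) = 13.6015
d((-10, 17), (7, 8)) = 19.2354
d((-10, 17), (-25, -29)) = 48.3839
d((-10, 17), (18, -19)) = 45.607
d((-10, 17), (-7, 14)) = 4.2426 <-- minimum
d((-10, 17), (14, 26)) = 25.632
d((-10, 17), (-1, 29)) = 15.0
d((14, -27), (-9, -8)) = 29.8329
d((14, -27), (3, 13)) = 41.4849
d((14, -27), (7, 8)) = 35.6931
d((14, -27), (-25, -29)) = 39.0512
d((14, -27), (18, -19)) = 8.9443
d((14, -27), (-7, 14)) = 46.0652
d((14, -27), (14, 26)) = 53.0
d((14, -27), (-1, 29)) = 57.9741
d((-9, -8), (3, 13)) = 24.1868
d((-9, -8), (7, 8)) = 22.6274
d((-9, -8), (-25, -29)) = 26.4008
d((-9, -8), (18, -19)) = 29.1548
d((-9, -8), (-7, 14)) = 22.0907
d((-9, -8), (14, 26)) = 41.0488
d((-9, -8), (-1, 29)) = 37.855
d((3, 13), (7, 8)) = 6.4031
d((3, 13), (-25, -29)) = 50.4777
d((3, 13), (18, -19)) = 35.3412
d((3, 13), (-7, 14)) = 10.0499
d((3, 13), (14, 26)) = 17.0294
d((3, 13), (-1, 29)) = 16.4924
d((7, 8), (-25, -29)) = 48.9183
d((7, 8), (18, -19)) = 29.1548
d((7, 8), (-7, 14)) = 15.2315
d((7, 8), (14, 26)) = 19.3132
d((7, 8), (-1, 29)) = 22.4722
d((-25, -29), (18, -19)) = 44.1475
d((-25, -29), (-7, 14)) = 46.6154
d((-25, -29), (14, 26)) = 67.424
d((-25, -29), (-1, 29)) = 62.7694
d((18, -19), (-7, 14)) = 41.4005
d((18, -19), (14, 26)) = 45.1774
d((18, -19), (-1, 29)) = 51.6236
d((-7, 14), (14, 26)) = 24.1868
d((-7, 14), (-1, 29)) = 16.1555
d((14, 26), (-1, 29)) = 15.2971

Closest pair: (-10, 17) and (-7, 14) with distance 4.2426

The closest pair is (-10, 17) and (-7, 14) with Euclidean distance 4.2426. For 10 points, brute-force pairwise comparison is shown above. For large n, the divide-and-conquer algorithm (sort by x, recurse on halves, check the dividing strip) achieves O(n log n).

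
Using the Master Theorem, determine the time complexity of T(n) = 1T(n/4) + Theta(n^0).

Master Theorem for T(n) = 1T(n/4) + O(n^0):

a = 1, b = 4, c = 0
log_b(a) = log_4(1) = 0.0000

Case 2: c = 0 = log_4(1) = 0.0000
T(n) = O(n^0 log n) = O(log n)

For T(n) = 1T(n/4) + O(n^0): log_4(1) = 0.0000. This is Case 2 of the Master Theorem (c = log_b(a), equal work at all levels), giving O(log n).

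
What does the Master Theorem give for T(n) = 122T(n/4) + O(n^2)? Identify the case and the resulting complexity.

Master Theorem for T(n) = 122T(n/4) + O(n^2):

a = 122, b = 4, c = 2
log_b(a) = log_4(122) = 3.4654

Case 1: c = 2 < log_4(122) = 3.4654
T(n) = O(n^(log_4 122))

For T(n) = 122T(n/4) + O(n^2): log_4(122) = 3.4654. This is Case 1 of the Master Theorem (c < log_b(a), work dominated by leaves), giving O(n^(log_4 122)).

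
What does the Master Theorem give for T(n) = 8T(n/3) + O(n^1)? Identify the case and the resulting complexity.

Master Theorem for T(n) = 8T(n/3) + O(n^1):

a = 8, b = 3, c = 1
log_b(a) = log_3(8) = 1.8928

Case 1: c = 1 < log_3(8) = 1.8928
T(n) = O(n^(log_3 8))

For T(n) = 8T(n/3) + O(n^1): log_3(8) = 1.8928. This is Case 1 of the Master Theorem (c < log_b(a), work dominated by leaves), giving O(n^(log_3 8)).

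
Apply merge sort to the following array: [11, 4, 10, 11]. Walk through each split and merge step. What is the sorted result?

Merge sort trace:

Split: [11, 4, 10, 11] -> [11, 4] and [10, 11]
  Split: [11, 4] -> [11] and [4]
  Merge: [11] + [4] -> [4, 11]
  Split: [10, 11] -> [10] and [11]
  Merge: [10] + [11] -> [10, 11]
Merge: [4, 11] + [10, 11] -> [4, 10, 11, 11]

Final sorted array: [4, 10, 11, 11]

The merge sort proceeds by recursively splitting the array and merging sorted halves.
After all merges, the sorted array is [4, 10, 11, 11].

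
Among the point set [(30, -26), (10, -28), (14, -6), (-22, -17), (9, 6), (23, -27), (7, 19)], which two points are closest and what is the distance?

Computing all pairwise distances among 7 points:

d((30, -26), (10, -28)) = 20.0998
d((30, -26), (14, -6)) = 25.6125
d((30, -26), (-22, -17)) = 52.7731
d((30, -26), (9, 6)) = 38.2753
d((30, -26), (23, -27)) = 7.0711 <-- minimum
d((30, -26), (7, 19)) = 50.5371
d((10, -28), (14, -6)) = 22.3607
d((10, -28), (-22, -17)) = 33.8378
d((10, -28), (9, 6)) = 34.0147
d((10, -28), (23, -27)) = 13.0384
d((10, -28), (7, 19)) = 47.0956
d((14, -6), (-22, -17)) = 37.6431
d((14, -6), (9, 6)) = 13.0
d((14, -6), (23, -27)) = 22.8473
d((14, -6), (7, 19)) = 25.9615
d((-22, -17), (9, 6)) = 38.6005
d((-22, -17), (23, -27)) = 46.0977
d((-22, -17), (7, 19)) = 46.2277
d((9, 6), (23, -27)) = 35.8469
d((9, 6), (7, 19)) = 13.1529
d((23, -27), (7, 19)) = 48.7032

Closest pair: (30, -26) and (23, -27) with distance 7.0711

The closest pair is (30, -26) and (23, -27) with Euclidean distance 7.0711. For 7 points, brute-force pairwise comparison is shown above. For large n, the divide-and-conquer algorithm (sort by x, recurse on halves, check the dividing strip) achieves O(n log n).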